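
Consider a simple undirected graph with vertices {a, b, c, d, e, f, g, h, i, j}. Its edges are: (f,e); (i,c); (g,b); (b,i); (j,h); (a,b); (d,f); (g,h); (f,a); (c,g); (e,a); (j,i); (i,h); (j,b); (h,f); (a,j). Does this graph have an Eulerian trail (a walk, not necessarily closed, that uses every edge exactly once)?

Degrees: a:4, b:4, c:2, d:1, e:2, f:4, g:3, h:4, i:4, j:4
Odd-degree vertices: d, g (2 total).
The non-isolated vertices are connected and exactly 2 have odd degree, so an Eulerian trail exists (from d to g).

Yes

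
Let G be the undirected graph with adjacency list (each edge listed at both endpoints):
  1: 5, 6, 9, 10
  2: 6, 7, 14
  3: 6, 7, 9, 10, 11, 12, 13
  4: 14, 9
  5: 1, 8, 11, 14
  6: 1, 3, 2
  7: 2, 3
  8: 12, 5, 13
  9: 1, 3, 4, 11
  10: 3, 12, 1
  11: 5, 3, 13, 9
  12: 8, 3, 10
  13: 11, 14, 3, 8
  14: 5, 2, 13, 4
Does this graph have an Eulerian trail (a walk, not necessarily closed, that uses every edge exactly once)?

No

Degrees: 1:4, 2:3, 3:7, 4:2, 5:4, 6:3, 7:2, 8:3, 9:4, 10:3, 11:4, 12:3, 13:4, 14:4
Odd-degree vertices: 2, 3, 6, 8, 10, 12 (6 total).
With 6 odd-degree vertices (more than two), no single trail can use every edge.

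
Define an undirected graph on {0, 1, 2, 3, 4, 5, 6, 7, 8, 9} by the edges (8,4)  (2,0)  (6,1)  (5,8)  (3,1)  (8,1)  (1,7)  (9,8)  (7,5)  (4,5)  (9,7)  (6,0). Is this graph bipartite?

No

The cycle 5-4-8-5 has length 3, which is odd, so the graph is not bipartite.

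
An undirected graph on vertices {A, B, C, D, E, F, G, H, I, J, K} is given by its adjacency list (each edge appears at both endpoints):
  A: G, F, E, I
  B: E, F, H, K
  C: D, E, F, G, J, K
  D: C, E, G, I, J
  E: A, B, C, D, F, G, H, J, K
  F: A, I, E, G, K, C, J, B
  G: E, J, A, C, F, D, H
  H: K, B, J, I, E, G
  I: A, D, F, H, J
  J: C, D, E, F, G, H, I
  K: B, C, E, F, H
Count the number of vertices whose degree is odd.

Degrees: A:4, B:4, C:6, D:5, E:9, F:8, G:7, H:6, I:5, J:7, K:5
Odd-degree vertices: D, E, G, I, J, K.

6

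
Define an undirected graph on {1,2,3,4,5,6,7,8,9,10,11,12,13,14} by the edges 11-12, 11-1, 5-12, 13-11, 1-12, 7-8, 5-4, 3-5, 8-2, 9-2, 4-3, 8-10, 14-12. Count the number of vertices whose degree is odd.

8

Degrees: 1:2, 2:2, 3:2, 4:2, 5:3, 6:0, 7:1, 8:3, 9:1, 10:1, 11:3, 12:4, 13:1, 14:1
Odd-degree vertices: 5, 7, 8, 9, 10, 11, 13, 14.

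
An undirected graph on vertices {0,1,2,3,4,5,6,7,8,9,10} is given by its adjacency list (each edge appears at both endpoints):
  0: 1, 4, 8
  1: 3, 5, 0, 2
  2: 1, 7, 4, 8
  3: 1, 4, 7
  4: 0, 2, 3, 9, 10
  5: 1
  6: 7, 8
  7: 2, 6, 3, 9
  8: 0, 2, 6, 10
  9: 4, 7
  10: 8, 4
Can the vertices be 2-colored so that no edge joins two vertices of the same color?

Partition the vertices as {1, 4, 7, 8} vs {0, 2, 3, 5, 6, 9, 10}. Each listed edge has one endpoint in each part, so the graph is bipartite.

Yes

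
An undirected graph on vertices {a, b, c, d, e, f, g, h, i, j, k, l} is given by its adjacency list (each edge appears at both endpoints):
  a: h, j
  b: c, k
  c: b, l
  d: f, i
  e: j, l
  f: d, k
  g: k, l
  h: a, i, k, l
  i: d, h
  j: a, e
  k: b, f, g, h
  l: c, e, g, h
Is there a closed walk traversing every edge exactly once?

Degrees: a:2, b:2, c:2, d:2, e:2, f:2, g:2, h:4, i:2, j:2, k:4, l:4
All degrees are even and the non-isolated vertices are connected — an Eulerian circuit exists.

Yes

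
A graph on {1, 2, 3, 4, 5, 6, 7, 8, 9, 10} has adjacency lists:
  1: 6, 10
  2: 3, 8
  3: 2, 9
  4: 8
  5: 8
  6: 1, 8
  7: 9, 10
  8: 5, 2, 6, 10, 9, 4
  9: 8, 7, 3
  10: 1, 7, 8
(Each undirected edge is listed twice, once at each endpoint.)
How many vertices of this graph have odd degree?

Degrees: 1:2, 2:2, 3:2, 4:1, 5:1, 6:2, 7:2, 8:6, 9:3, 10:3
Odd-degree vertices: 4, 5, 9, 10.

4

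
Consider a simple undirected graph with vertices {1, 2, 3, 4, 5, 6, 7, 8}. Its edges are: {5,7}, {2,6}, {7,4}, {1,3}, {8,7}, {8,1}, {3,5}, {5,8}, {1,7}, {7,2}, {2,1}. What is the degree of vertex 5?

3

Neighbors of 5: 3, 7, 8.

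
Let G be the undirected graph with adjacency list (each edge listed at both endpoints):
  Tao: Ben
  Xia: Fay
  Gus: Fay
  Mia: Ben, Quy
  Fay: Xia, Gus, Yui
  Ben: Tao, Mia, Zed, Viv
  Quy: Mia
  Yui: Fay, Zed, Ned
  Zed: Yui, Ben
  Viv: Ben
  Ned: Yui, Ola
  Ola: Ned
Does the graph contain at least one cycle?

The graph has 12 vertices, 11 edges, and 1 connected component.
Since 11 = 12 - 1, the graph is a forest and contains no cycle.

No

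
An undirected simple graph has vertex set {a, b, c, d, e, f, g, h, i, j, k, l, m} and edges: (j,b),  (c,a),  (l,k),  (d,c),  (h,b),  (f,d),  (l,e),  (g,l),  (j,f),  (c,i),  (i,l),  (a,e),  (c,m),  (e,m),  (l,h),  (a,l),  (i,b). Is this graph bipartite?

e-l-h-b-j-f-d-c-m-e is an odd cycle (length 9), and a bipartite graph can contain only even cycles.

No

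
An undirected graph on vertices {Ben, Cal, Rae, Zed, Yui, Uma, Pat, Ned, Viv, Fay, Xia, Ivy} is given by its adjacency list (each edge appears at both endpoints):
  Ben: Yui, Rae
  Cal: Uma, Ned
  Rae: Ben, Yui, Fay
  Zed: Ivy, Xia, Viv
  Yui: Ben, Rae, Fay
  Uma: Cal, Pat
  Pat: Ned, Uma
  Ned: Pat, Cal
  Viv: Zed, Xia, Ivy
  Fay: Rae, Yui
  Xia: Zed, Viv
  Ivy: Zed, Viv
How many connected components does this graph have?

3

Component: {Ben, Rae, Yui, Fay}
Component: {Cal, Uma, Pat, Ned}
Component: {Zed, Viv, Xia, Ivy}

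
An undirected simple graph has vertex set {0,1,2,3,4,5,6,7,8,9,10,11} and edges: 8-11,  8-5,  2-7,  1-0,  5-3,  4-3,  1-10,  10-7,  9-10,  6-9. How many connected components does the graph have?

2

Component: {3, 4, 5, 8, 11}
Component: {0, 1, 2, 6, 7, 9, 10}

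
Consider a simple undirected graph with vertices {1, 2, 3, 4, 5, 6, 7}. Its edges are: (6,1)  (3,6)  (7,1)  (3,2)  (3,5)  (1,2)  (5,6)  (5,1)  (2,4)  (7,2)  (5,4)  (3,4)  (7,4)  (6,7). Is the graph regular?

Degrees: 1:4, 2:4, 3:4, 4:4, 5:4, 6:4, 7:4
Every vertex has degree 4, so the graph is 4-regular.

Yes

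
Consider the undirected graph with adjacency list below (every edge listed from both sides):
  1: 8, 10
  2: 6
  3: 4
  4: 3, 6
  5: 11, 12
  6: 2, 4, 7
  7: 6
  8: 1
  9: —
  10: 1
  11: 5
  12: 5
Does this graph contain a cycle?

No

|V| = 12, |E| = 8, number of components = 4.
Since 8 = 12 - 4, the graph is a forest and contains no cycle.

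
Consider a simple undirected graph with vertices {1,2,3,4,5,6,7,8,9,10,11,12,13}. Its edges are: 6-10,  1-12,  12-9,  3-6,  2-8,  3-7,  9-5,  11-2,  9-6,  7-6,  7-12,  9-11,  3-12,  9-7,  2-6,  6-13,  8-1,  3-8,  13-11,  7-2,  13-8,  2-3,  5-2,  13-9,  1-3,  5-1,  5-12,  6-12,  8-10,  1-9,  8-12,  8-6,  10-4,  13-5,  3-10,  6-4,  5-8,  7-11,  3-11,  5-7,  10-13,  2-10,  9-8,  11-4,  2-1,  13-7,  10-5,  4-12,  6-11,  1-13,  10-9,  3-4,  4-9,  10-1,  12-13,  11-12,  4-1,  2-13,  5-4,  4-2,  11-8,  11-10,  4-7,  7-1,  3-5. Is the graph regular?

Degrees: 1:10, 2:10, 3:10, 4:10, 5:10, 6:10, 7:10, 8:10, 9:10, 10:10, 11:10, 12:10, 13:10
Every vertex has degree 10, so the graph is 10-regular.

Yes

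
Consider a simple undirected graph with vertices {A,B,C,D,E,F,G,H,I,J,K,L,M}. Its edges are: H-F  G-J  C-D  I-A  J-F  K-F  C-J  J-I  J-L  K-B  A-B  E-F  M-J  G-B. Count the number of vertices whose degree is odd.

Degrees: A:2, B:3, C:2, D:1, E:1, F:4, G:2, H:1, I:2, J:6, K:2, L:1, M:1
Odd-degree vertices: B, D, E, H, L, M.

6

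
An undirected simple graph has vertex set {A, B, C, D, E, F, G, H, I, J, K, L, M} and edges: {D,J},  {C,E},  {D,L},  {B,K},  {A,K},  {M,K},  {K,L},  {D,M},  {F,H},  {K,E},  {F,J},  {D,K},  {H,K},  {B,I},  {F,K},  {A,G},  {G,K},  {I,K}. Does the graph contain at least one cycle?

|V| = 13, |E| = 18, number of components = 1.
Since 18 > 13 - 1, a cycle must exist; for instance K-D-J-F-H-K.

Yes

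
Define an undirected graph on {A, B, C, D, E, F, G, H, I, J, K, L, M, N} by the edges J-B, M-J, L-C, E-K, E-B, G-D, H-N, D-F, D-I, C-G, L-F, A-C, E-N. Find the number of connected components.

2

Component: {A, C, D, F, G, I, L}
Component: {B, E, H, J, K, M, N}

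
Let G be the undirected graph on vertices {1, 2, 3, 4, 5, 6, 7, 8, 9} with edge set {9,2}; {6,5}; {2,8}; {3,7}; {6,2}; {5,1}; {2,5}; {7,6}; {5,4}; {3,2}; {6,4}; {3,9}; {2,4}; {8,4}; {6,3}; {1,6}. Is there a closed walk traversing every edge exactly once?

Degrees: 1:2, 2:6, 3:4, 4:4, 5:4, 6:6, 7:2, 8:2, 9:2
Every vertex has even degree and the edges form a single connected piece, so an Eulerian circuit exists.

Yes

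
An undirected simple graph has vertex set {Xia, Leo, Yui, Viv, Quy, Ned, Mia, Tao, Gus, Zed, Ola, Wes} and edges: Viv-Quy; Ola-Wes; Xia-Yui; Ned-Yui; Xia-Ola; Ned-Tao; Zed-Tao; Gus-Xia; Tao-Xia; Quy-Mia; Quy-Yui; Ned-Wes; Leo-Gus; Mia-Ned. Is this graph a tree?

No

|V| = 12, |E| = 14.
A tree on 12 vertices has exactly 11 edges; this graph has 14, so it contains a cycle and is not a tree.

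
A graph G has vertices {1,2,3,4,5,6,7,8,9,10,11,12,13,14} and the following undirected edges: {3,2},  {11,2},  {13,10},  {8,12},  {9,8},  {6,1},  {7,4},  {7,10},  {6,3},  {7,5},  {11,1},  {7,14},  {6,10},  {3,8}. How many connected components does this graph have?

Component: {1, 2, 3, 4, 5, 6, 7, 8, 9, 10, 11, 12, 13, 14}

1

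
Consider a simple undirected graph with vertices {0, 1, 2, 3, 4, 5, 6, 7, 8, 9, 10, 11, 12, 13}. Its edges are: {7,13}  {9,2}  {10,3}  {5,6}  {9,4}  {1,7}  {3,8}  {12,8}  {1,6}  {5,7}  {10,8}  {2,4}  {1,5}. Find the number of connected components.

5

Component: {0}
Component: {11}
Component: {2, 4, 9}
Component: {3, 8, 10, 12}
Component: {1, 5, 6, 7, 13}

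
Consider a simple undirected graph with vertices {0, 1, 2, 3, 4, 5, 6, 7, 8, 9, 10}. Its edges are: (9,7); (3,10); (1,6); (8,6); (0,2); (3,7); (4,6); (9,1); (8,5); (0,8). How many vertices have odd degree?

Degrees: 0:2, 1:2, 2:1, 3:2, 4:1, 5:1, 6:3, 7:2, 8:3, 9:2, 10:1
Odd-degree vertices: 2, 4, 5, 6, 8, 10.

6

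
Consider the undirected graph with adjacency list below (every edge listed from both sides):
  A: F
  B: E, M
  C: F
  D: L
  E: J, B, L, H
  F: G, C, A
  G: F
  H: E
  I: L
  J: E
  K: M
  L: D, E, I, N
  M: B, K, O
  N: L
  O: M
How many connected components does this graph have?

2

Component: {A, C, F, G}
Component: {B, D, E, H, I, J, K, L, M, N, O}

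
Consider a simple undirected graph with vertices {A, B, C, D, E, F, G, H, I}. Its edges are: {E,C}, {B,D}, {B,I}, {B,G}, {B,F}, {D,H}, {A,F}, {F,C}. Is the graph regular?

No

Degrees: A:1, B:4, C:2, D:2, E:1, F:3, G:1, H:1, I:1
Degrees are not all equal (e.g. deg(A)=1 but deg(B)=4); not regular.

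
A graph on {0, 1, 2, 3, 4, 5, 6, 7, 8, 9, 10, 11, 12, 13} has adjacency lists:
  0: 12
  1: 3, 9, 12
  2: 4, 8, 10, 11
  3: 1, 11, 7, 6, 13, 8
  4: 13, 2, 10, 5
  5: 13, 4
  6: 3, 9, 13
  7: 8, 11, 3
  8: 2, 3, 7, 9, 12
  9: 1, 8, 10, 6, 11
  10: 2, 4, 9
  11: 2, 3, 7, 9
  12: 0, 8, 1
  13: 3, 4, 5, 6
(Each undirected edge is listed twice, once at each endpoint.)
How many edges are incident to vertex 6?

Neighbors of 6: 3, 9, 13.

3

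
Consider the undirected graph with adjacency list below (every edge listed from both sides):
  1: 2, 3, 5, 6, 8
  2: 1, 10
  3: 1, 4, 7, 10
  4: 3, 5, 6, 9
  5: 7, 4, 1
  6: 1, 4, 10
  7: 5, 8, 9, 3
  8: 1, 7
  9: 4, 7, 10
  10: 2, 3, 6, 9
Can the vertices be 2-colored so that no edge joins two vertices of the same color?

Yes

Partition the vertices as {2, 3, 5, 6, 8, 9} vs {1, 4, 7, 10}. Each listed edge has one endpoint in each part, so the graph is bipartite.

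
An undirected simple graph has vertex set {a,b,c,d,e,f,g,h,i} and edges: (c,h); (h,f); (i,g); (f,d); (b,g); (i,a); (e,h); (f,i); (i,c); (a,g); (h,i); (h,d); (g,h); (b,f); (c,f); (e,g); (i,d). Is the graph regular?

No

Degrees: a:2, b:2, c:3, d:3, e:2, f:5, g:5, h:6, i:6
Vertex a has degree 2 while h has degree 6, so the graph is not regular.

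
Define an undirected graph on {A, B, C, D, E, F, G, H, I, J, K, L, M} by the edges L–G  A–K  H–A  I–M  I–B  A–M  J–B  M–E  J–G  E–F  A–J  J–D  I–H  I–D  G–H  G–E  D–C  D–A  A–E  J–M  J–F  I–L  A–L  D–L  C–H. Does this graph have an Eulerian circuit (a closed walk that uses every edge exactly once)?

No

Degrees: A:7, B:2, C:2, D:5, E:4, F:2, G:4, H:4, I:5, J:6, K:1, L:4, M:4
A, D, I, K have odd degree; an Eulerian circuit needs every degree to be even, so none exists.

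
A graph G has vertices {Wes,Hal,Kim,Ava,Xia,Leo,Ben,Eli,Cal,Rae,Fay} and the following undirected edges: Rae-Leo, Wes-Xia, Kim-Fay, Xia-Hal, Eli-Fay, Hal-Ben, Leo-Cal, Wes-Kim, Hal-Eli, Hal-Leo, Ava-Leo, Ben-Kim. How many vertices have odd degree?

4

Degrees: Wes:2, Hal:4, Kim:3, Ava:1, Xia:2, Leo:4, Ben:2, Eli:2, Cal:1, Rae:1, Fay:2
Odd-degree vertices: Kim, Ava, Cal, Rae.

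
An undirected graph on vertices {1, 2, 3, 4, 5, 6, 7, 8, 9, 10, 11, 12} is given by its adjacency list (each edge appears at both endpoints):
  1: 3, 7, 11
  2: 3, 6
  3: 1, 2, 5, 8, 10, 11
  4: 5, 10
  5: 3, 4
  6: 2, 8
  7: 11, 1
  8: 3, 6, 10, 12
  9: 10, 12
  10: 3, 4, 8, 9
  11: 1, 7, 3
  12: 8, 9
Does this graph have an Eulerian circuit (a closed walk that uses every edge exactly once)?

No

Degrees: 1:3, 2:2, 3:6, 4:2, 5:2, 6:2, 7:2, 8:4, 9:2, 10:4, 11:3, 12:2
Vertices with odd degree: 1, 11. An Eulerian circuit requires all degrees even.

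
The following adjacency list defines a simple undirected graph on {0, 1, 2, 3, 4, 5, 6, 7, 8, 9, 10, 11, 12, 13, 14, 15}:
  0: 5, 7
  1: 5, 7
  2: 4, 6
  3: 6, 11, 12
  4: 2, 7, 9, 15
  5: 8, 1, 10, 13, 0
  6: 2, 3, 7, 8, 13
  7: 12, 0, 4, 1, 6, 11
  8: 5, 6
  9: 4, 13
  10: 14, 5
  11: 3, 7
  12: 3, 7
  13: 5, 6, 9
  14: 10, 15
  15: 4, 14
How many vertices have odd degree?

4

Degrees: 0:2, 1:2, 2:2, 3:3, 4:4, 5:5, 6:5, 7:6, 8:2, 9:2, 10:2, 11:2, 12:2, 13:3, 14:2, 15:2
Odd-degree vertices: 3, 5, 6, 13.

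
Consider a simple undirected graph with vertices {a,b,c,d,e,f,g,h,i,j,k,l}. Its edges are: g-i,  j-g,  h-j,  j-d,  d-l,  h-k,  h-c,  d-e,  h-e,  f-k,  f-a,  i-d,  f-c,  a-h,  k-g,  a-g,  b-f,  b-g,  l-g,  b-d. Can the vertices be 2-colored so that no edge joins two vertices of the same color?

A valid 2-coloring puts {d, f, g, h} on one side and {a, b, c, e, i, j, k, l} on the other; every edge crosses between the two sides.

Yes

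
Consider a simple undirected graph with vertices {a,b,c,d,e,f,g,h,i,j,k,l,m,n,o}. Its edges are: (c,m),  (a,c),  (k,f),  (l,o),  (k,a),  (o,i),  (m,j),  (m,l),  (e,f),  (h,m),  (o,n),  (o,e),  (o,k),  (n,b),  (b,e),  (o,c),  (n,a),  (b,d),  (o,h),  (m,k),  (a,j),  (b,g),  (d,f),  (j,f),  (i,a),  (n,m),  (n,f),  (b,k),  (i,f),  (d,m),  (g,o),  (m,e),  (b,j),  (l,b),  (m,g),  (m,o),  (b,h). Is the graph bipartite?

No

The cycle h-m-o-h has length 3, which is odd, so the graph is not bipartite.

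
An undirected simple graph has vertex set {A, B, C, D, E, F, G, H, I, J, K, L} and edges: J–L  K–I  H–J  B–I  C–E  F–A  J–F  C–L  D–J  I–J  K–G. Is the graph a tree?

Yes

|V| = 12, |E| = 11.
Connected and |E| = |V| - 1, which characterizes a tree.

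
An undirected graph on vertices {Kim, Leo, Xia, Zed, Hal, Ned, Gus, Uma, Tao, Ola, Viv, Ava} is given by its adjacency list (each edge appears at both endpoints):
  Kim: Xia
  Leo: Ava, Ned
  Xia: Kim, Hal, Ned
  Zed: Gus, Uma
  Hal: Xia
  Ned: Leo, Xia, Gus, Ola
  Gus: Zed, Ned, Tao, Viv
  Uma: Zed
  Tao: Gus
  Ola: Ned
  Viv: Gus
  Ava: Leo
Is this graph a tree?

|V| = 12, |E| = 11.
It is connected with exactly 11 edges, hence acyclic — it is a tree.

Yes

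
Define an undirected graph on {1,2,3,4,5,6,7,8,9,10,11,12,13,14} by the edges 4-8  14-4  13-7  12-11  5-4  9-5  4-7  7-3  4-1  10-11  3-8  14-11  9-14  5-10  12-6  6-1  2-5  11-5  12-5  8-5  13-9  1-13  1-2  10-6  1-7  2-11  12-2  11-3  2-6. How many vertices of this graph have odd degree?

10

Degrees: 1:5, 2:5, 3:3, 4:5, 5:7, 6:4, 7:4, 8:3, 9:3, 10:3, 11:6, 12:4, 13:3, 14:3
Odd-degree vertices: 1, 2, 3, 4, 5, 8, 9, 10, 13, 14.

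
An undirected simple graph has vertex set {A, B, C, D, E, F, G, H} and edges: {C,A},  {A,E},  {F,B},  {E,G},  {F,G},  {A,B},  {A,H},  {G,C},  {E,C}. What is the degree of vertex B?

2

Neighbors of B: A, F.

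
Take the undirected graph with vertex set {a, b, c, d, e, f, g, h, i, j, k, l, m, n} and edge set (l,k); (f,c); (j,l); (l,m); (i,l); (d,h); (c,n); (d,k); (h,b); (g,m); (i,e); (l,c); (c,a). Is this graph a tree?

The graph has 14 vertices and 13 edges.
It is connected with exactly 13 edges, hence acyclic — it is a tree.

Yes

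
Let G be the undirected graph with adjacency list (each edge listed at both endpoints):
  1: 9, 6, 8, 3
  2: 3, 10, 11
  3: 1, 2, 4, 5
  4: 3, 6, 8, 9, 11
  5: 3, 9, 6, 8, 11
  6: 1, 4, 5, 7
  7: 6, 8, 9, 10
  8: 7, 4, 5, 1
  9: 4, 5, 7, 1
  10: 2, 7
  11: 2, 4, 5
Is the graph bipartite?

Yes

Partition the vertices as {3, 6, 8, 9, 10, 11} vs {1, 2, 4, 5, 7}. Each listed edge has one endpoint in each part, so the graph is bipartite.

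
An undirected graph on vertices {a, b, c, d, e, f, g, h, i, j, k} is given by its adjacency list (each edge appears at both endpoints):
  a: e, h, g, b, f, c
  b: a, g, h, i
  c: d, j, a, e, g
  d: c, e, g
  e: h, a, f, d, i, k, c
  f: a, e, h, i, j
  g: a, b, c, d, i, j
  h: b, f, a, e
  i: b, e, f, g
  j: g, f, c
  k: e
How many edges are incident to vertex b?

Neighbors of b: a, g, h, i.

4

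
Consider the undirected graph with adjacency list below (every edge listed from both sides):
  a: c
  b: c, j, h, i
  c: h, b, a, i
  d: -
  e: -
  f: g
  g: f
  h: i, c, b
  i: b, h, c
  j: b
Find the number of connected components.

4

Component: {d}
Component: {e}
Component: {f, g}
Component: {a, b, c, h, i, j}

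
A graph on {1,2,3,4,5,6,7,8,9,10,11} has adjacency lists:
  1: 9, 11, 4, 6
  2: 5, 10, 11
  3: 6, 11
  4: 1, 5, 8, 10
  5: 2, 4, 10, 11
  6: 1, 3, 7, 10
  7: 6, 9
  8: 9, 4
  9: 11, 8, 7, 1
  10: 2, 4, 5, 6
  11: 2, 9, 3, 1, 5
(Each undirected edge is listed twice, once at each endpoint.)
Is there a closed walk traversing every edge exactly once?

No

Degrees: 1:4, 2:3, 3:2, 4:4, 5:4, 6:4, 7:2, 8:2, 9:4, 10:4, 11:5
Vertices with odd degree: 2, 11. An Eulerian circuit requires all degrees even.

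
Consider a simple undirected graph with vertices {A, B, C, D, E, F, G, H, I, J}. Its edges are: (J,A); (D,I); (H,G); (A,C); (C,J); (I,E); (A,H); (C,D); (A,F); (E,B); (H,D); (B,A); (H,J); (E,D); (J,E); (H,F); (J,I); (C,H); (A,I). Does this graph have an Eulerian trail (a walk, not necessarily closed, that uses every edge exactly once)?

Yes

Degrees: A:6, B:2, C:4, D:4, E:4, F:2, G:1, H:6, I:4, J:5
Odd-degree vertices: G, J (2 total).
With 2 odd-degree vertices and all edges in one connected piece, an Eulerian trail exists (from G to J).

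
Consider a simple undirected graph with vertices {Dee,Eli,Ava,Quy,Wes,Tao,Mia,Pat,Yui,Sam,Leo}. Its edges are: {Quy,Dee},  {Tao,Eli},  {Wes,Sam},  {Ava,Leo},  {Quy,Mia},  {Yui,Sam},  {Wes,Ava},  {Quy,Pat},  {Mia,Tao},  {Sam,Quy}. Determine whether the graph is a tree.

Yes

The graph has 11 vertices and 10 edges.
Connected and |E| = |V| - 1, which characterizes a tree.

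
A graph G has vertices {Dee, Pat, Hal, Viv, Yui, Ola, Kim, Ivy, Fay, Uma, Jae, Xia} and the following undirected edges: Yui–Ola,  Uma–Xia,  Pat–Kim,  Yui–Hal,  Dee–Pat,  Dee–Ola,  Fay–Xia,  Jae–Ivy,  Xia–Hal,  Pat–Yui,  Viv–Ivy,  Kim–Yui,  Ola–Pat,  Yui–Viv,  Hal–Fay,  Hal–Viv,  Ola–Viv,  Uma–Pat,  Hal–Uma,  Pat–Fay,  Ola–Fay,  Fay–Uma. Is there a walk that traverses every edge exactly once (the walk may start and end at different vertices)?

Degrees: Dee:2, Pat:6, Hal:5, Viv:4, Yui:5, Ola:5, Kim:2, Ivy:2, Fay:5, Uma:4, Jae:1, Xia:3
Odd-degree vertices: Hal, Yui, Ola, Fay, Jae, Xia (6 total).
With 6 odd-degree vertices (more than two), no single trail can use every edge.

No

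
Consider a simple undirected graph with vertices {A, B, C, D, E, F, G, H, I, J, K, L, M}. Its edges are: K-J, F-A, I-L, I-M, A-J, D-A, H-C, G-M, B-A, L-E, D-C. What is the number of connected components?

2

Component: {E, G, I, L, M}
Component: {A, B, C, D, F, H, J, K}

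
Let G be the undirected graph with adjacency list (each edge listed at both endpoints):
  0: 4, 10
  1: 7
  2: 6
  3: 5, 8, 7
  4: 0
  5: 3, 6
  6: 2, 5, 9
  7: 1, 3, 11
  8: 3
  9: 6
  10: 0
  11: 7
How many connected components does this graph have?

Component: {0, 4, 10}
Component: {1, 2, 3, 5, 6, 7, 8, 9, 11}

2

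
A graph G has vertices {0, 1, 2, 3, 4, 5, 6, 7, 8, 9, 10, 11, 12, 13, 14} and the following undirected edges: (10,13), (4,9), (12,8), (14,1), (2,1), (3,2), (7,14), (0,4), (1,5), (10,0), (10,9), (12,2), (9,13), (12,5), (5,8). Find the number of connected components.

Component: {6}
Component: {11}
Component: {0, 4, 9, 10, 13}
Component: {1, 2, 3, 5, 7, 8, 12, 14}

4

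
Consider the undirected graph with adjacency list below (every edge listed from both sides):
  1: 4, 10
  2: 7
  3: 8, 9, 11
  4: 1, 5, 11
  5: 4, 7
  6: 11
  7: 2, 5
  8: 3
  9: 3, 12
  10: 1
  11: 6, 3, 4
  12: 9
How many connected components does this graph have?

Component: {1, 2, 3, 4, 5, 6, 7, 8, 9, 10, 11, 12}

1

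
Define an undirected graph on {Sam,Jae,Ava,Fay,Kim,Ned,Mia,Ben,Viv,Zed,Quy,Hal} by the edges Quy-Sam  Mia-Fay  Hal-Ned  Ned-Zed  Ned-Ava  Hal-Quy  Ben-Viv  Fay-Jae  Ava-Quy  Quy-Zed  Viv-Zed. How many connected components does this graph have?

3

Component: {Kim}
Component: {Jae, Fay, Mia}
Component: {Sam, Ava, Ned, Ben, Viv, Zed, Quy, Hal}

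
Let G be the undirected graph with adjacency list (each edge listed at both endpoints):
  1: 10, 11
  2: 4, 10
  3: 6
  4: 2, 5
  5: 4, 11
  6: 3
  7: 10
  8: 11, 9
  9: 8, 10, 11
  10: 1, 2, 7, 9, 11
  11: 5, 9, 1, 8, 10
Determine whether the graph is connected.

No

Component: {3, 6}
Component: {1, 2, 4, 5, 7, 8, 9, 10, 11}
There are 2 separate components, so the graph is not connected.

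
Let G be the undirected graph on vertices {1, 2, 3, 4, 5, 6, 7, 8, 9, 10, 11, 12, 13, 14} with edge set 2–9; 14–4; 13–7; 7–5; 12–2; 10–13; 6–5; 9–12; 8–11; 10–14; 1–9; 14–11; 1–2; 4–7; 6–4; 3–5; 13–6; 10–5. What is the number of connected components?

2

Component: {1, 2, 9, 12}
Component: {3, 4, 5, 6, 7, 8, 10, 11, 13, 14}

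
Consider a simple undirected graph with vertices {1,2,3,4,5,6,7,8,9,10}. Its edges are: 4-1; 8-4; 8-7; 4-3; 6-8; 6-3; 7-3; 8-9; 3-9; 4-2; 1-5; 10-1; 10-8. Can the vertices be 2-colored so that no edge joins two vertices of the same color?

Color {4, 5, 6, 7, 9, 10} black and {1, 2, 3, 8} white. No edge joins two same-colored vertices, so the graph is bipartite.

Yes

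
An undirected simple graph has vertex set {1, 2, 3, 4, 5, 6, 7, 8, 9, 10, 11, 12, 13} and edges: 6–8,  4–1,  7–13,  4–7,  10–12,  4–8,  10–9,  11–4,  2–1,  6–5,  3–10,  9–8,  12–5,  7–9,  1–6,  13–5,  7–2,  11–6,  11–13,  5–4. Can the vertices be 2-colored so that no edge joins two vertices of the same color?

A valid 2-coloring puts {2, 3, 4, 6, 9, 12, 13} on one side and {1, 5, 7, 8, 10, 11} on the other; every edge crosses between the two sides.

Yes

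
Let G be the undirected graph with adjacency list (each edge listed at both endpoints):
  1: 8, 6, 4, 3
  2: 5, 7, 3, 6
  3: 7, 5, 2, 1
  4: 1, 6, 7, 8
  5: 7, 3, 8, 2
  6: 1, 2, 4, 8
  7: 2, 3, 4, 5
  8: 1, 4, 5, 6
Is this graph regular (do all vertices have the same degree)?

Degrees: 1:4, 2:4, 3:4, 4:4, 5:4, 6:4, 7:4, 8:4
All degrees equal 4; the graph is regular.

Yes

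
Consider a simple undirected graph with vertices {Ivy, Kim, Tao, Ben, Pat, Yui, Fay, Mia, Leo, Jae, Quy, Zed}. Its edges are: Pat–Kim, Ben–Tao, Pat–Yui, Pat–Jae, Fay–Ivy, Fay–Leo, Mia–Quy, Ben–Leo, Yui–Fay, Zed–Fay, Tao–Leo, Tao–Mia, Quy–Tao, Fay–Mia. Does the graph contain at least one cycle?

|V| = 12, |E| = 14, number of components = 1.
One cycle is Mia-Quy-Tao-Mia.

Yes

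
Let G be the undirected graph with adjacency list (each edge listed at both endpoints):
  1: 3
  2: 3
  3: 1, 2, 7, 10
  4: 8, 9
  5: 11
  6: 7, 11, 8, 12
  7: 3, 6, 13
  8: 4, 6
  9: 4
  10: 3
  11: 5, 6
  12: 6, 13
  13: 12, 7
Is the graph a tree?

The graph has 13 vertices and 13 edges.
A tree on 13 vertices has exactly 12 edges; this graph has 13, so it contains a cycle and is not a tree.

No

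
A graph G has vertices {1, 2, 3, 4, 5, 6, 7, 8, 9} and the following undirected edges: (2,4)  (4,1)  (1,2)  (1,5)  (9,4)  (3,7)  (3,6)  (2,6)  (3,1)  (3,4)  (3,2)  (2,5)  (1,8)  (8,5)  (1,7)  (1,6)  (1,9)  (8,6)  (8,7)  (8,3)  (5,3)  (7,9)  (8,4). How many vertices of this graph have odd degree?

Degrees: 1:8, 2:5, 3:7, 4:5, 5:4, 6:4, 7:4, 8:6, 9:3
Odd-degree vertices: 2, 3, 4, 9.

4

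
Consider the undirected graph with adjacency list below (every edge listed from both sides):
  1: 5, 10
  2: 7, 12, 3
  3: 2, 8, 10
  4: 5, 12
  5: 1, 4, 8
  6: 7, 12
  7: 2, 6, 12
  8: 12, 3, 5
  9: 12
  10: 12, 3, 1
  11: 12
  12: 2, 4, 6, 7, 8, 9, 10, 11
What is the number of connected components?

Component: {1, 2, 3, 4, 5, 6, 7, 8, 9, 10, 11, 12}

1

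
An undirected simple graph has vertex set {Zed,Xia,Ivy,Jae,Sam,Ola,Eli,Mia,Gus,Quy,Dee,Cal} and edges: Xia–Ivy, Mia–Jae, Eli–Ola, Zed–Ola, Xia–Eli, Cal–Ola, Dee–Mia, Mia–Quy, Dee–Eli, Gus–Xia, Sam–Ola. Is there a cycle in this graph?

No

|V| = 12, |E| = 11, number of components = 1.
Since 11 = 12 - 1, the graph is a forest and contains no cycle.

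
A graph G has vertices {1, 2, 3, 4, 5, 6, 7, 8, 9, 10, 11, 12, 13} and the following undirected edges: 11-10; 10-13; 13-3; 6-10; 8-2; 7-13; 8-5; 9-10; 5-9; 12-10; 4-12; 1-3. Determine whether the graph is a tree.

Yes

The graph has 13 vertices and 12 edges.
It is connected with exactly 12 edges, hence acyclic — it is a tree.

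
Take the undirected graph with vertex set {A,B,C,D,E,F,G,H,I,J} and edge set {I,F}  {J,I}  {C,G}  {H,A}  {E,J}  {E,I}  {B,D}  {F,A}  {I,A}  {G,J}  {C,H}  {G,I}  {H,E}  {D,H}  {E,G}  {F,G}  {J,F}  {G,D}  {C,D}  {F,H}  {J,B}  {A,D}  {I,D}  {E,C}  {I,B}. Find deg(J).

5

Neighbors of J: B, E, F, G, I.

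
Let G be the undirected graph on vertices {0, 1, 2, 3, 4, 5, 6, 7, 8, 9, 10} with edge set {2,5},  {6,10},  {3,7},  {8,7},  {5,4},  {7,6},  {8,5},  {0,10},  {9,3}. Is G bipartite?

Yes

Color {1, 5, 7, 9, 10} black and {0, 2, 3, 4, 6, 8} white. No edge joins two same-colored vertices, so the graph is bipartite.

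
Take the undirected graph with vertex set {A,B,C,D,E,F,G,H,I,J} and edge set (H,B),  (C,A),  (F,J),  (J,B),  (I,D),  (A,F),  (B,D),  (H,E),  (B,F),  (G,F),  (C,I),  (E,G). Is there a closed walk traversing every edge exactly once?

Degrees: A:2, B:4, C:2, D:2, E:2, F:4, G:2, H:2, I:2, J:2
All degrees are even and the non-isolated vertices are connected — an Eulerian circuit exists.

Yes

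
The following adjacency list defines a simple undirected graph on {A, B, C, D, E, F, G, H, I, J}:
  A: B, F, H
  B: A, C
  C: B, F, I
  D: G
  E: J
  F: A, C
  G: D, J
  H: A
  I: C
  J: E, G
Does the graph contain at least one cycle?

The graph has 10 vertices, 9 edges, and 2 connected components.
One cycle is A-B-C-F-A.

Yes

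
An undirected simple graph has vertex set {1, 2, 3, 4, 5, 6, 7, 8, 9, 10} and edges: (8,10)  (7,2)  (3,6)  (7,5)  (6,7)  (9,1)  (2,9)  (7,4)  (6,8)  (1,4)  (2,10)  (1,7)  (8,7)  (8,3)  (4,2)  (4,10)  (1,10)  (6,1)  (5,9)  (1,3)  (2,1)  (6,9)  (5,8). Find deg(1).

7

Neighbors of 1: 2, 3, 4, 6, 7, 9, 10.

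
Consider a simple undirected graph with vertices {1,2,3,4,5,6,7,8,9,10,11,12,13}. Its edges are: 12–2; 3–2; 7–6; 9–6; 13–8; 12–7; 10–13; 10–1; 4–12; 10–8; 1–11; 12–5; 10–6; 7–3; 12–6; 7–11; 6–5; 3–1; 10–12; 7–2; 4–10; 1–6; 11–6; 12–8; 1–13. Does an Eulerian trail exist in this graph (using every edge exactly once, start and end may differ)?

No

Degrees: 1:5, 2:3, 3:3, 4:2, 5:2, 6:7, 7:5, 8:3, 9:1, 10:6, 11:3, 12:7, 13:3
Odd-degree vertices: 1, 2, 3, 6, 7, 8, 9, 11, 12, 13 (10 total).
An Eulerian trail requires 0 or 2 odd-degree vertices; here there are 10.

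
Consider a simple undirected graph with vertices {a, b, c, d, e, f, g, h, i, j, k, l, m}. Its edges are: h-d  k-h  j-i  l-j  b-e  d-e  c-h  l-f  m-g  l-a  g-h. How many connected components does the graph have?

Component: {a, f, i, j, l}
Component: {b, c, d, e, g, h, k, m}

2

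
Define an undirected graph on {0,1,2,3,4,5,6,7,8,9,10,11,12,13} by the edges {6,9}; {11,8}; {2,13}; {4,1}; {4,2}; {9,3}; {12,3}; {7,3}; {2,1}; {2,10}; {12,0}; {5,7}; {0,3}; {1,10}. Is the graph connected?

Component: {8, 11}
Component: {1, 2, 4, 10, 13}
Component: {0, 3, 5, 6, 7, 9, 12}
There are 3 separate components, so the graph is not connected.

No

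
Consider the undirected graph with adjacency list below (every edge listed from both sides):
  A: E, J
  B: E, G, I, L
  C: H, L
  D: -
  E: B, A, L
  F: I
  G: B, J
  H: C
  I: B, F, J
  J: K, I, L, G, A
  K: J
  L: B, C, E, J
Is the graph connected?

No

Component: {D}
Component: {A, B, C, E, F, G, H, I, J, K, L}
There are 2 separate components, so the graph is not connected.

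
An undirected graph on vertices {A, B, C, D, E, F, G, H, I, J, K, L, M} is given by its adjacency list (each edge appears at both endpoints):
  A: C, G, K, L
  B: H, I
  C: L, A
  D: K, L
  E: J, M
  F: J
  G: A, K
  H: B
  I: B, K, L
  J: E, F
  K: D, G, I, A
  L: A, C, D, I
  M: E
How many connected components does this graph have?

2

Component: {E, F, J, M}
Component: {A, B, C, D, G, H, I, K, L}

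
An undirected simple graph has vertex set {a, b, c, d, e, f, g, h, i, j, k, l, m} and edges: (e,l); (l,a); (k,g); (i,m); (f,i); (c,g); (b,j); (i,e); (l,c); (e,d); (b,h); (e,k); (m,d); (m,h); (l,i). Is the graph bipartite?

The cycle i-l-e-i has length 3, which is odd, so the graph is not bipartite.

No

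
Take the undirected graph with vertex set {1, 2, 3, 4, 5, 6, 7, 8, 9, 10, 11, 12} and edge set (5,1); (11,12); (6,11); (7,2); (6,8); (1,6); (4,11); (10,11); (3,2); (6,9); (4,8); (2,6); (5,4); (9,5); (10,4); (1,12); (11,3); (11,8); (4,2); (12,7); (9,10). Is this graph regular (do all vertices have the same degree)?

No

Degrees: 1:3, 2:4, 3:2, 4:5, 5:3, 6:5, 7:2, 8:3, 9:3, 10:3, 11:6, 12:3
Degrees are not all equal (e.g. deg(3)=2 but deg(11)=6); not regular.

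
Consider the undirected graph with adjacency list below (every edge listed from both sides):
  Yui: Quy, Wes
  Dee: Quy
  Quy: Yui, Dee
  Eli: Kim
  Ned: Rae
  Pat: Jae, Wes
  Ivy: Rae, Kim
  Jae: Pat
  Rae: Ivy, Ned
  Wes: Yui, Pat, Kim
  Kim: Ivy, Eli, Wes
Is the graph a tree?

Yes

|V| = 11, |E| = 10.
Connected and |E| = |V| - 1, which characterizes a tree.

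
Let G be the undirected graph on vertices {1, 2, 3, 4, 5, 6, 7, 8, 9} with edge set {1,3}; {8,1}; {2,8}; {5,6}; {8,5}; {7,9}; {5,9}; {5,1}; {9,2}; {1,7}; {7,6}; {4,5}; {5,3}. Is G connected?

Yes

Starting from 1 and exploring outward reaches every vertex (1, 5, 8, 7, 3, 9, 4, 6, 2); the graph is connected.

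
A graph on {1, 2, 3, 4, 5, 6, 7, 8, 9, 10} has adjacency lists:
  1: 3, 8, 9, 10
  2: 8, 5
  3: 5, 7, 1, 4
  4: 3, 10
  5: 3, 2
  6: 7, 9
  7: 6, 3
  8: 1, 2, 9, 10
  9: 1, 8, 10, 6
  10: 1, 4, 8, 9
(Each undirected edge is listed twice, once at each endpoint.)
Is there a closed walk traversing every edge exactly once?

Yes

Degrees: 1:4, 2:2, 3:4, 4:2, 5:2, 6:2, 7:2, 8:4, 9:4, 10:4
All degrees are even and the non-isolated vertices are connected — an Eulerian circuit exists.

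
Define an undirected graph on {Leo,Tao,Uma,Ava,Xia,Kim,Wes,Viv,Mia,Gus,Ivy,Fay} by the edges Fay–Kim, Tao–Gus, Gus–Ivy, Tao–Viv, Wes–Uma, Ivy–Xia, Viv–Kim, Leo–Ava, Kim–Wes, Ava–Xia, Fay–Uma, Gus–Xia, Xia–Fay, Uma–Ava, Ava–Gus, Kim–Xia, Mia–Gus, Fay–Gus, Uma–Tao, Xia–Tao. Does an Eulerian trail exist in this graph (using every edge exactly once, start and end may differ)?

Yes

Degrees: Leo:1, Tao:4, Uma:4, Ava:4, Xia:6, Kim:4, Wes:2, Viv:2, Mia:1, Gus:6, Ivy:2, Fay:4
Odd-degree vertices: Leo, Mia (2 total).
With 2 odd-degree vertices and all edges in one connected piece, an Eulerian trail exists (from Leo to Mia).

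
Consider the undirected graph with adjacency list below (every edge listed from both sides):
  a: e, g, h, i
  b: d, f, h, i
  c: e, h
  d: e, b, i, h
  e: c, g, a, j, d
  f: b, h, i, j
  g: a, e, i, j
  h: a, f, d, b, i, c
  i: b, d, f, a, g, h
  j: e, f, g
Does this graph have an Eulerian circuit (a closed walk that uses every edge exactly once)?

Degrees: a:4, b:4, c:2, d:4, e:5, f:4, g:4, h:6, i:6, j:3
e, j have odd degree; an Eulerian circuit needs every degree to be even, so none exists.

No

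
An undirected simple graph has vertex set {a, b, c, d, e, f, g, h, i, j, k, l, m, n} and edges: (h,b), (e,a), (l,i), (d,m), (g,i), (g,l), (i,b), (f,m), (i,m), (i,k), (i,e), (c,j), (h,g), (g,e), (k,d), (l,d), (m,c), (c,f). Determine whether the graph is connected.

Component: {n}
Component: {a, b, c, d, e, f, g, h, i, j, k, l, m}
No edge joins these 2 groups, so the graph is disconnected.

No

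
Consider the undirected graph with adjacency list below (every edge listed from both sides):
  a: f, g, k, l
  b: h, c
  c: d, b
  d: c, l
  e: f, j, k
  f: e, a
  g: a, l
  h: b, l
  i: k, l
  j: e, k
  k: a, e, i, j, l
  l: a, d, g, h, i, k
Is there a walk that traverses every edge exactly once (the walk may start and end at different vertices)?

Degrees: a:4, b:2, c:2, d:2, e:3, f:2, g:2, h:2, i:2, j:2, k:5, l:6
Odd-degree vertices: e, k (2 total).
The non-isolated vertices are connected and exactly 2 have odd degree, so an Eulerian trail exists (from e to k).

Yes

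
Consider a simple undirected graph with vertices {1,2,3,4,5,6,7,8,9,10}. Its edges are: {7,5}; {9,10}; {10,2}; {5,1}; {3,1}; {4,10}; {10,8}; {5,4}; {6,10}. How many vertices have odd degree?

8

Degrees: 1:2, 2:1, 3:1, 4:2, 5:3, 6:1, 7:1, 8:1, 9:1, 10:5
Odd-degree vertices: 2, 3, 5, 6, 7, 8, 9, 10.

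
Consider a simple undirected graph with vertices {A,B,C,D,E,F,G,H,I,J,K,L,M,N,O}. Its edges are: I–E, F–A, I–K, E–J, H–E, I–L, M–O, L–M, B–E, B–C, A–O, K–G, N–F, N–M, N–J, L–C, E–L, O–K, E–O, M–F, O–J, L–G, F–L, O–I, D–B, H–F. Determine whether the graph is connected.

Starting from A and exploring outward reaches every vertex (A, F, O, L, M, H, N, E, J, K, I, G, C, B, D); the graph is connected.

Yes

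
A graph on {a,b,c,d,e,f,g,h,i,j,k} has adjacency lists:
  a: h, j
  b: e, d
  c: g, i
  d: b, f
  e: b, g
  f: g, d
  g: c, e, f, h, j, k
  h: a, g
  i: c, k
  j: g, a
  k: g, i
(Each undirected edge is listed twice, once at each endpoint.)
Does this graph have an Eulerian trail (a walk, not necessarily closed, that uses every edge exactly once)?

Yes

Degrees: a:2, b:2, c:2, d:2, e:2, f:2, g:6, h:2, i:2, j:2, k:2
Odd-degree vertices: none (0 total).
The non-isolated vertices are connected and exactly 0 have odd degree, so an Eulerian trail exists.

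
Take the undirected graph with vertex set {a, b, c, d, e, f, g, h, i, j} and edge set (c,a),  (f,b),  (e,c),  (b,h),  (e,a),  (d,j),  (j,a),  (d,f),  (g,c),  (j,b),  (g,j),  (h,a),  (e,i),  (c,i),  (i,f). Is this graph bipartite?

No

e-c-i-e is an odd cycle (length 3), and a bipartite graph can contain only even cycles.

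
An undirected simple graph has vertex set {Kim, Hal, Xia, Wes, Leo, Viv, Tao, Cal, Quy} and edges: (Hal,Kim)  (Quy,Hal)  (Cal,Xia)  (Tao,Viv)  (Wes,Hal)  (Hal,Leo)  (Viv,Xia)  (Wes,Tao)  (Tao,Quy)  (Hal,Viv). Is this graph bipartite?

Yes

Color {Hal, Xia, Tao} black and {Kim, Wes, Leo, Viv, Cal, Quy} white. No edge joins two same-colored vertices, so the graph is bipartite.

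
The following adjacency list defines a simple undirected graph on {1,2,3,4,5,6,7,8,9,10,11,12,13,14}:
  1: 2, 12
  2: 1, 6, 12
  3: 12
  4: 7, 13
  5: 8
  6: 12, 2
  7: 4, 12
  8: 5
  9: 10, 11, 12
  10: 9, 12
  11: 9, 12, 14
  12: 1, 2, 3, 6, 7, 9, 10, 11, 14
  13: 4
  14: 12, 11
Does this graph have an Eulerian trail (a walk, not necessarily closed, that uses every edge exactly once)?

No

Degrees: 1:2, 2:3, 3:1, 4:2, 5:1, 6:2, 7:2, 8:1, 9:3, 10:2, 11:3, 12:9, 13:1, 14:2
Odd-degree vertices: 2, 3, 5, 8, 9, 11, 12, 13 (8 total).
An Eulerian trail requires 0 or 2 odd-degree vertices; here there are 8.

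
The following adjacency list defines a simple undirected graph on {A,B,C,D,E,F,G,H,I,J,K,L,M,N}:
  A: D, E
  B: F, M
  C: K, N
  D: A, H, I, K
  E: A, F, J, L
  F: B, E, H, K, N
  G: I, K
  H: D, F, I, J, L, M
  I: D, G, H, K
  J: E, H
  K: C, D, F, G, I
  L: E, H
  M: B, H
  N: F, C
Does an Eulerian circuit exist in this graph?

No

Degrees: A:2, B:2, C:2, D:4, E:4, F:5, G:2, H:6, I:4, J:2, K:5, L:2, M:2, N:2
Vertices with odd degree: F, K. An Eulerian circuit requires all degrees even.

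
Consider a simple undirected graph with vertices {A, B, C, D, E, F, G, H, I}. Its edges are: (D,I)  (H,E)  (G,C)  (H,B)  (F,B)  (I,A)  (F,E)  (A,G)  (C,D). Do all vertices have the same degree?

Yes

Degrees: A:2, B:2, C:2, D:2, E:2, F:2, G:2, H:2, I:2
Every vertex has degree 2, so the graph is 2-regular.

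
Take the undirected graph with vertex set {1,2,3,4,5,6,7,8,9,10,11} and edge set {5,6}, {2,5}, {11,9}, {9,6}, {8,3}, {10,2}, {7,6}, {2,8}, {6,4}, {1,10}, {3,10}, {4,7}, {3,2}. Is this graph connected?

Yes

A breadth-first search from 1 visits 1, 10, 3, 2, 8, 5, 6, 7, 9, 4, 11 — all 11 vertices — so the graph is connected.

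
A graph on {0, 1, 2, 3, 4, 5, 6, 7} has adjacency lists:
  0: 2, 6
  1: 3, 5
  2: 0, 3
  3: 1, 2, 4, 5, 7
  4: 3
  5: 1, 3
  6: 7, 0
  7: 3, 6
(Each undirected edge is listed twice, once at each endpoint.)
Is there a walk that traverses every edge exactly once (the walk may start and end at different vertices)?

Degrees: 0:2, 1:2, 2:2, 3:5, 4:1, 5:2, 6:2, 7:2
Odd-degree vertices: 3, 4 (2 total).
The non-isolated vertices are connected and exactly 2 have odd degree, so an Eulerian trail exists (from 3 to 4).

Yes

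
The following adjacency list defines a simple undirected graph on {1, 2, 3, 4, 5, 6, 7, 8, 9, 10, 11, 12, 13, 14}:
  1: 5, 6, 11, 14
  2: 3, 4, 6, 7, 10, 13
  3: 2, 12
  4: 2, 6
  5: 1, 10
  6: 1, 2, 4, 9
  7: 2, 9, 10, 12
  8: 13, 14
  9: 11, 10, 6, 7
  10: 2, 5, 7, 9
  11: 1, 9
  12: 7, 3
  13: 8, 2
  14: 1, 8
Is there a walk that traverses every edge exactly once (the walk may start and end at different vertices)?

Yes

Degrees: 1:4, 2:6, 3:2, 4:2, 5:2, 6:4, 7:4, 8:2, 9:4, 10:4, 11:2, 12:2, 13:2, 14:2
Odd-degree vertices: none (0 total).
The non-isolated vertices are connected and exactly 0 have odd degree, so an Eulerian trail exists.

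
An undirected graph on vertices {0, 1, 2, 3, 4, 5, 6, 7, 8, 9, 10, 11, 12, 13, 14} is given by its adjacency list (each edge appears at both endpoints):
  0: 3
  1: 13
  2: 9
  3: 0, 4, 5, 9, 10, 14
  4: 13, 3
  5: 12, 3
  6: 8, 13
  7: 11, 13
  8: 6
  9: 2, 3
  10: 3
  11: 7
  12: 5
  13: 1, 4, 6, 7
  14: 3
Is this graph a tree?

Yes

|V| = 15, |E| = 14.
Connected and |E| = |V| - 1, which characterizes a tree.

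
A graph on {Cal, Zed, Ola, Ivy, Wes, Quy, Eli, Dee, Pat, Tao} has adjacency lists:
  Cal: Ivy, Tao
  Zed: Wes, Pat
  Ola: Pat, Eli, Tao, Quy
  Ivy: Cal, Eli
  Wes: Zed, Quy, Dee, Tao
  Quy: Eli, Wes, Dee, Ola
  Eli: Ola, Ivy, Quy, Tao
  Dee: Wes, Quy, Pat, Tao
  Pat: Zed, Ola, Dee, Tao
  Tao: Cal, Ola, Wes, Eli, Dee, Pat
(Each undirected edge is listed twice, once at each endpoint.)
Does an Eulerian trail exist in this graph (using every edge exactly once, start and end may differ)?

Yes

Degrees: Cal:2, Zed:2, Ola:4, Ivy:2, Wes:4, Quy:4, Eli:4, Dee:4, Pat:4, Tao:6
Odd-degree vertices: none (0 total).
With 0 odd-degree vertices and all edges in one connected piece, an Eulerian trail exists.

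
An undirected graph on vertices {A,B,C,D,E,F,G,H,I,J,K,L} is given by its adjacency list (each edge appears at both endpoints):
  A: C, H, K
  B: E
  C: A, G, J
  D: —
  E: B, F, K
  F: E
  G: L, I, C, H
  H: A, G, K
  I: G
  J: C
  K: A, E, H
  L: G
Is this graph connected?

No

Component: {D}
Component: {A, B, C, E, F, G, H, I, J, K, L}
There are 2 separate components, so the graph is not connected.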